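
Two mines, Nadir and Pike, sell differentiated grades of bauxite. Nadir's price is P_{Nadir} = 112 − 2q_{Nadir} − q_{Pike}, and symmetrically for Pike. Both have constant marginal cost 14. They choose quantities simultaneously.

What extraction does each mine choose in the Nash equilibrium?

19.6

Mine Nadir's profit: π = q_{Nadir}(112 − 2q_{Nadir} − q_{Pike}) − 14q_{Nadir}.
∂π/∂q_{Nadir} = 98 − 4q_{Nadir} − q_{Pike} = 0 ⇒ q_{Nadir} = 24.5 − 0.25q_{Pike}.
By symmetry q_{Pike} = q_{Nadir}; substituting into the reaction function, 1.25q_{Nadir} = 24.5 and q_{Nadir} = 19.6.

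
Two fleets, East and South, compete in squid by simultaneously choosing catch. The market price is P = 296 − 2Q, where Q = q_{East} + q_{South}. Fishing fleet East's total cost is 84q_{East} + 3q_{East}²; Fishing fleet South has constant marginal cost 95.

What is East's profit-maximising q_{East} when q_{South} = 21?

Fishing fleet East's profit: π = q_{East}(296 − 2(q_{East} + q_{South})) − 84q_{East} − 3q_{East}².
∂π/∂q_{East} = 212 − 10q_{East} − 2q_{South} = 0, so q_{East} = 21.2 − 0.2q_{South}.
At q_{South} = 21: q_{East} = 21.2 − 0.2·21 = 17.

17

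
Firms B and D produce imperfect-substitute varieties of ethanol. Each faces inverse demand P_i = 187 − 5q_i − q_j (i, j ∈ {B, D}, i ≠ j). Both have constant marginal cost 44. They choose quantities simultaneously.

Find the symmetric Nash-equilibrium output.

Firm B's profit: π = q_B(187 − 5q_B − q_D) − 44q_B.
∂π/∂q_B = 143 − 10q_B − q_D = 0 ⇒ q_B = 14.3 − 0.1q_D.
The game is symmetric, so in equilibrium q_D = q_B: the reaction function gives 1.1q_B = 14.3, hence q_B = 13.

13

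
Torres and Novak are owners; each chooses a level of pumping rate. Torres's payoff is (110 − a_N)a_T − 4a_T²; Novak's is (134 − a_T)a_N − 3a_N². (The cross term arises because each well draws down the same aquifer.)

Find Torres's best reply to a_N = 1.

Expanding Torres's payoff: 110a_T − a_Na_T − 4a_T².
∂π/∂a_T = 110 − a_N − 8a_T = 0, so a_T = 13.75 − 0.125a_N.
At a_N = 1: a_T = 13.75 − 0.125·1 = 13.625.

13.625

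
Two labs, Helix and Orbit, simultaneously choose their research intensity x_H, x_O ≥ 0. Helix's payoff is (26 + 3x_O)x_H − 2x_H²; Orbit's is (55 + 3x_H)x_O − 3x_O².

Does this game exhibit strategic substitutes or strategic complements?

Expanding Helix's payoff: 26x_H + 3x_Ox_H − 2x_H².
∂π/∂x_H = 26 + 3x_O − 4x_H = 0, so x_H = 6.5 + 0.75x_O.
The best-response slope dx_H/dx_O = 0.75 > 0: the reaction function is upward-sloping, so the choices are strategic complements.

strategic complements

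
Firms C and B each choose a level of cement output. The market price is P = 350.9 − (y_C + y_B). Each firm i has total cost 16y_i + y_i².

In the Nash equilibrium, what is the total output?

133.96

Firm C's profit: π = y_C(350.9 − (y_C + y_B)) − 16y_C − y_C².
∂π/∂y_C = 334.9 − 4y_C − y_B = 0, so y_C = 83.725 − 0.25y_B.
Setting y_C = y_B in the reaction function: y_C = 83.725 − 0.25y_C, so y_C = 83.725 / 1.25 = 66.98.
Total output: 66.98 + 66.98 = 133.96.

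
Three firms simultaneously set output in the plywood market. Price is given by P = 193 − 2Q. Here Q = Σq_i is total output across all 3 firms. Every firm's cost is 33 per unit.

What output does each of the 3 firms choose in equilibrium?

A representative firm's profit is π_i = q_i(193 − 2Q) − 33q_i, with Q = q_i + Σ_{j≠i} q_j.
First-order condition: 160 − 4q_i − 2Σ_{j≠i} q_j = 0.
With identical firms, set every q_j = q: then 160 − 4q − 4q = 0, i.e. q = 160/8 = 20.

20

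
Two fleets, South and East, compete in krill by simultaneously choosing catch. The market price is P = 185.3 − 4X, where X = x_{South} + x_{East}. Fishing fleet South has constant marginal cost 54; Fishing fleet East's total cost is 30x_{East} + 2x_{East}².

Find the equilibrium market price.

101.72

Fishing fleet South's profit: π = x_{South}(185.3 − 4(x_{South} + x_{East})) − 54x_{South}.
∂π/∂x_{South} = 131.3 − 8x_{South} − 4x_{East} = 0, so x_{South} = 16.4125 − 0.5x_{East}.
For East: ∂π/∂x_{East} = 155.3 − 12x_{East} − 4x_{South} = 0 ⇒ x_{East} = 1553/120 − (1/3)x_{South}.
Substituting the second reaction function into the first: x_{South} = 16.4125 − 0.5(1553/120 − (1/3)x_{South}), which gives (5/6)x_{South} = 1193/120 ⇒ x_{South} = 11.93.
Then x_{East} = 1553/120 − (1/3)·11.93 = 8.965.
Equilibrium price: P = 185.3 − 4·20.895 = 101.72.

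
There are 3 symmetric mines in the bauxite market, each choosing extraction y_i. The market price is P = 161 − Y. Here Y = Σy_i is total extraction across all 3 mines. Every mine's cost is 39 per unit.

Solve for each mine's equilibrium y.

30.5

A representative mine's profit is π_i = y_i(161 − Y) − 39y_i, with Y = y_i + Σ_{j≠i} y_j.
First-order condition: 122 − 2y_i − Σ_{j≠i} y_j = 0.
In a symmetric equilibrium every mine chooses the same y, so Σ_{j≠i} y_j = 2y. The condition becomes 122 − 4y = 0, giving y = 122/4 = 30.5.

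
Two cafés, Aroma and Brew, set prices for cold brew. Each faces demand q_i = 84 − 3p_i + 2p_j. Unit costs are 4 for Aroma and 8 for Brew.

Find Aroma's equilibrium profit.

Aroma's profit: π = (p_{Aroma} − 4)(84 − 3p_{Aroma} + 2p_{Brew}).
∂π/∂p_{Aroma} = 96 − 6p_{Aroma} + 2p_{Brew} = 0 ⇒ p_{Aroma} = 16 + (1/3)p_{Brew}.
Similarly p_{Brew} = 18 + (1/3)p_{Aroma}.
Plugging p_{Brew} into Aroma's best response: p_{Aroma} = 16 + (1/3)(18 + (1/3)p_{Aroma}) ⇒ (8/9)p_{Aroma} = 22, so p_{Aroma} = 24.75.
Then p_{Brew} = 18 + (1/3)·24.75 = 26.25.
q_{Aroma} = 84 − 3·24.75 + 2·26.25 = 62.25.
Profit = (24.75 − 4)·62.25 = 1291.6875.

1291.6875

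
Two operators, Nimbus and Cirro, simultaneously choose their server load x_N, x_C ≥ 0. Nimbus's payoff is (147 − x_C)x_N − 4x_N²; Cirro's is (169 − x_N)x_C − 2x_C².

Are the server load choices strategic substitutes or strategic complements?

strategic substitutes

Expanding Nimbus's payoff: 147x_N − x_Cx_N − 4x_N².
∂π/∂x_N = 147 − x_C − 8x_N = 0, so x_N = 18.375 − 0.125x_C.
The best-response slope dx_N/dx_C = −0.125 < 0: the reaction function is downward-sloping, so the choices are strategic substitutes.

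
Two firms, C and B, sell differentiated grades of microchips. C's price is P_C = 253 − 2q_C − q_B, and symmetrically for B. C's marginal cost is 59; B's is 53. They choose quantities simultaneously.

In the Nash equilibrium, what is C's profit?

2949.12

Firm C's profit: π = q_C(253 − 2q_C − q_B) − 59q_C.
∂π/∂q_C = 194 − 4q_C − q_B = 0 ⇒ q_C = 48.5 − 0.25q_B.
Similarly q_B = 50 − 0.25q_C.
Substituting the second reaction function into the first: q_C = 48.5 − 0.25(50 − 0.25q_C), which gives 0.9375q_C = 36 ⇒ q_C = 38.4.
Then q_B = 50 − 0.25·38.4 = 40.4.
P_C = 253 − 2·38.4 − 40.4 = 135.8.
Profit = (135.8 − 59)·38.4 = 2949.12.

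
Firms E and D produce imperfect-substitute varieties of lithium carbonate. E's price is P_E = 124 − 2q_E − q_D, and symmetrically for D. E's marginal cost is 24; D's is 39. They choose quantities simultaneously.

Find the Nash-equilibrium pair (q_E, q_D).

21, 16

Firm E's profit: π = q_E(124 − 2q_E − q_D) − 24q_E.
∂π/∂q_E = 100 − 4q_E − q_D = 0 ⇒ q_E = 25 − 0.25q_D.
Similarly q_D = 21.25 − 0.25q_E.
Substituting the second reaction function into the first: q_E = 25 − 0.25(21.25 − 0.25q_E), which gives 0.9375q_E = 19.6875 ⇒ q_E = 21.
Then q_D = 21.25 − 0.25·21 = 16.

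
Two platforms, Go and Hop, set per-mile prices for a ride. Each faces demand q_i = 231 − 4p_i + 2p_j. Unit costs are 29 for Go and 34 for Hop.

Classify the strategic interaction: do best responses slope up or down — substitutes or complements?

strategic complements

Go's profit: π = (p_{Go} − 29)(231 − 4p_{Go} + 2p_{Hop}).
∂π/∂p_{Go} = 347 − 8p_{Go} + 2p_{Hop} = 0 ⇒ p_{Go} = 43.375 + 0.25p_{Hop}.
The best-response slope dp_{Go}/dp_{Hop} = 0.25 > 0: the reaction function is upward-sloping, so the choices are strategic complements.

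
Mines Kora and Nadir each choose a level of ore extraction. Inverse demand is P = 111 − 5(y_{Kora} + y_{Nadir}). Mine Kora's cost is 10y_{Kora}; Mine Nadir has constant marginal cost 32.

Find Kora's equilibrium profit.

Mine Kora's profit: π = y_{Kora}(111 − 5(y_{Kora} + y_{Nadir})) − 10y_{Kora}.
∂π/∂y_{Kora} = 101 − 10y_{Kora} − 5y_{Nadir} = 0, so y_{Kora} = 10.1 − 0.5y_{Nadir}.
By the same steps for Nadir: y_{Nadir} = 7.9 − 0.5y_{Kora}.
Plugging y_{Nadir} into Kora's best response: y_{Kora} = 10.1 − 0.5(7.9 − 0.5y_{Kora}) ⇒ 0.75y_{Kora} = 6.15, so y_{Kora} = 8.2.
Then y_{Nadir} = 7.9 − 0.5·8.2 = 3.8.
Price P = 111 − 5·12 = 51.
Kora's profit: (51 − 10)·8.2 = 336.2.

336.2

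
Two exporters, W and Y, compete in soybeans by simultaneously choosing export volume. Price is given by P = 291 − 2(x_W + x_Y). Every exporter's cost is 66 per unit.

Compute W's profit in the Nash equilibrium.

Exporter W's profit: π = x_W(291 − 2(x_W + x_Y)) − 66x_W.
∂π/∂x_W = 225 − 4x_W − 2x_Y = 0, so x_W = 56.25 − 0.5x_Y.
The game is symmetric, so in equilibrium x_Y = x_W: the reaction function gives 1.5x_W = 56.25, hence x_W = 37.5.
Price P = 291 − 2·75 = 141.
W's profit: (141 − 66)·37.5 = 2812.5.

2812.5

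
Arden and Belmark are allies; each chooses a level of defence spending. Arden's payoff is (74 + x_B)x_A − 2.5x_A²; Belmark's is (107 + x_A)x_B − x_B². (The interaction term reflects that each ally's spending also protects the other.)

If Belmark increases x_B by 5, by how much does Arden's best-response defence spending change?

Expanding Arden's payoff: 74x_A + x_Bx_A − 2.5x_A².
∂π/∂x_A = 74 + x_B − 5x_A = 0, so x_A = 14.8 + 0.2x_B.
The reaction-function slope is 0.2, so a 5-unit rise in x_B moves x_A by 0.2 × 5 = 1. Arden's best response rises — the actions are strategic complements.

1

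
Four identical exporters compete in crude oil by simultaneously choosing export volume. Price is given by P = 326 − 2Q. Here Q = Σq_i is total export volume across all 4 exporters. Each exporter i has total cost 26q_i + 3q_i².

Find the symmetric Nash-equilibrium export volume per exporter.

A representative exporter's profit is π_i = q_i(326 − 2Q) − 26q_i − 3q_i², with Q = q_i + Σ_{j≠i} q_j.
First-order condition: 300 − 10q_i − 2Σ_{j≠i} q_j = 0.
Imposing symmetry (q_j = q for all j) turns Σ_{j≠i} q_j into 3q, so 300 = 16q and q = 18.75.

18.75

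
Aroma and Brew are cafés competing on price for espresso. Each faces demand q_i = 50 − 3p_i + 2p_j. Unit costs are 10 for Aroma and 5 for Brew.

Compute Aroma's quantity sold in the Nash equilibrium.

Aroma's profit: π = (p_{Aroma} − 10)(50 − 3p_{Aroma} + 2p_{Brew}).
∂π/∂p_{Aroma} = 80 − 6p_{Aroma} + 2p_{Brew} = 0 ⇒ p_{Aroma} = 40/3 + (1/3)p_{Brew}.
Similarly p_{Brew} = 65/6 + (1/3)p_{Aroma}.
Solving the two reaction functions simultaneously: (1 − (1/3)(1/3))p_{Aroma} = 40/3 + (1/3)·(65/6), so (8/9)p_{Aroma} = 305/18 and p_{Aroma} = 19.0625.
Then p_{Brew} = 65/6 + (1/3)·19.0625 = 17.1875.
q_{Aroma} = 50 − 3·19.0625 + 2·17.1875 = 27.1875.

27.1875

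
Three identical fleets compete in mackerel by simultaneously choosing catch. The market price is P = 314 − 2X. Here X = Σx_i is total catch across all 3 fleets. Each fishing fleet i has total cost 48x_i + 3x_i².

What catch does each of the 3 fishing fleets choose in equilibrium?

19

A representative fishing fleet's profit is π_i = x_i(314 − 2X) − 48x_i − 3x_i², with X = x_i + Σ_{j≠i} x_j.
First-order condition: 266 − 10x_i − 2Σ_{j≠i} x_j = 0.
Imposing symmetry (x_j = x for all j) turns Σ_{j≠i} x_j into 2x, so 266 = 14x and x = 19.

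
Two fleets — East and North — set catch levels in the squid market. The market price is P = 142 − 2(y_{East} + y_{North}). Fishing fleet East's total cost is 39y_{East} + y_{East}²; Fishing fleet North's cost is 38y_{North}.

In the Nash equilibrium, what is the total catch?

Fishing fleet East's profit: π = y_{East}(142 − 2(y_{East} + y_{North})) − 39y_{East} − y_{East}².
∂π/∂y_{East} = 103 − 6y_{East} − 2y_{North} = 0, so y_{East} = 103/6 − (1/3)y_{North}.
For North: ∂π/∂y_{North} = 104 − 4y_{North} − 2y_{East} = 0 ⇒ y_{North} = 26 − 0.5y_{East}.
Plugging y_{North} into East's best response: y_{East} = 103/6 − (1/3)(26 − 0.5y_{East}) ⇒ (5/6)y_{East} = 8.5, so y_{East} = 10.2.
Then y_{North} = 26 − 0.5·10.2 = 20.9.
Total catch: 10.2 + 20.9 = 31.1.

31.1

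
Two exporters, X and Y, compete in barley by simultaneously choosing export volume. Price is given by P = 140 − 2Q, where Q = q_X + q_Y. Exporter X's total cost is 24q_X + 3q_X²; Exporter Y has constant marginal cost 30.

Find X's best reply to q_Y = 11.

Exporter X's profit: π = q_X(140 − 2(q_X + q_Y)) − 24q_X − 3q_X².
∂π/∂q_X = 116 − 10q_X − 2q_Y = 0, so q_X = 11.6 − 0.2q_Y.
At q_Y = 11: q_X = 11.6 − 0.2·11 = 9.4.

9.4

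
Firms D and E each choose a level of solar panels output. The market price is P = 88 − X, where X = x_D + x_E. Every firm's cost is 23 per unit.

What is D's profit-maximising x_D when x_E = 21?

22

Firm D's profit: π = x_D(88 − (x_D + x_E)) − 23x_D.
∂π/∂x_D = 65 − 2x_D − x_E = 0, so x_D = 32.5 − 0.5x_E.
At x_E = 21: x_D = 32.5 − 0.5·21 = 22.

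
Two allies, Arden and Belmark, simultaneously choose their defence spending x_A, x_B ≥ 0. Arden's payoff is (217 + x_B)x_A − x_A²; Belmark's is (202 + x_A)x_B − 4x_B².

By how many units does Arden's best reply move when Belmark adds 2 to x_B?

Expanding Arden's payoff: 217x_A + x_Bx_A − x_A².
∂π/∂x_A = 217 + x_B − 2x_A = 0, so x_A = 108.5 + 0.5x_B.
The reaction-function slope is 0.5, so a 2-unit rise in x_B moves x_A by 0.5 × 2 = 1. Arden's best response rises — the actions are strategic complements.

1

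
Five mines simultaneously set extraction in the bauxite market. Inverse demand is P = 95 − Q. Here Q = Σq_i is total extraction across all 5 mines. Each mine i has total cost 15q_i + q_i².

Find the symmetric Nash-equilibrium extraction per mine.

10

A representative mine's profit is π_i = q_i(95 − Q) − 15q_i − q_i², with Q = q_i + Σ_{j≠i} q_j.
First-order condition: 80 − 4q_i − Σ_{j≠i} q_j = 0.
In a symmetric equilibrium every mine chooses the same q, so Σ_{j≠i} q_j = 4q. The condition becomes 80 − 8q = 0, giving q = 80/8 = 10.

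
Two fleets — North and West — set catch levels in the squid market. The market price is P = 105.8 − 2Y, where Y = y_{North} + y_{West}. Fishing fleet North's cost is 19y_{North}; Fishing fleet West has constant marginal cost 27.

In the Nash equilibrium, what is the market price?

Fishing fleet North's profit: π = y_{North}(105.8 − 2(y_{North} + y_{West})) − 19y_{North}.
∂π/∂y_{North} = 86.8 − 4y_{North} − 2y_{West} = 0, so y_{North} = 21.7 − 0.5y_{West}.
By the same steps for West: y_{West} = 19.7 − 0.5y_{North}.
Plugging y_{West} into North's best response: y_{North} = 21.7 − 0.5(19.7 − 0.5y_{North}) ⇒ 0.75y_{North} = 11.85, so y_{North} = 15.8.
Then y_{West} = 19.7 − 0.5·15.8 = 11.8.
Equilibrium price: P = 105.8 − 2·27.6 = 50.6.

50.6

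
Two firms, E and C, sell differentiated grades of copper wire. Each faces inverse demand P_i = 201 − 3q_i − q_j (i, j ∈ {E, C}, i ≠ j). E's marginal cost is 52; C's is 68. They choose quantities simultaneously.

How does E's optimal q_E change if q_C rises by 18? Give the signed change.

-3

Firm E's profit: π = q_E(201 − 3q_E − q_C) − 52q_E.
∂π/∂q_E = 149 − 6q_E − q_C = 0 ⇒ q_E = 149/6 − (1/6)q_C.
The reaction-function slope is −1/6, so an 18-unit rise in q_C moves q_E by −1/6 × 18 = −3. E's best response falls — the actions are strategic substitutes.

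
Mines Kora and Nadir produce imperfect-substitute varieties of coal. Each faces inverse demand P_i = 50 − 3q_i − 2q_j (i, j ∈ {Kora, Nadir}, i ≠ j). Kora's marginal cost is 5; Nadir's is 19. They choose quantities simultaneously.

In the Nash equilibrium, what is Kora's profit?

Mine Kora's profit: π = q_{Kora}(50 − 3q_{Kora} − 2q_{Nadir}) − 5q_{Kora}.
∂π/∂q_{Kora} = 45 − 6q_{Kora} − 2q_{Nadir} = 0 ⇒ q_{Kora} = 7.5 − (1/3)q_{Nadir}.
Similarly q_{Nadir} = 31/6 − (1/3)q_{Kora}.
Solving the two reaction functions simultaneously: (1 − (−1/3)(−1/3))q_{Kora} = 7.5 − (1/3)·(31/6), so (8/9)q_{Kora} = 52/9 and q_{Kora} = 6.5.
Then q_{Nadir} = 31/6 − (1/3)·6.5 = 3.
P_{Kora} = 50 − 3·6.5 − 2·3 = 24.5.
Profit = (24.5 − 5)·6.5 = 126.75.

126.75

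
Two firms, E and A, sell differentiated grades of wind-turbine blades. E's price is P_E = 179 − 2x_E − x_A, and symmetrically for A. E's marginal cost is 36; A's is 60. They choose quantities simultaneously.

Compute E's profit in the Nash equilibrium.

Firm E's profit: π = x_E(179 − 2x_E − x_A) − 36x_E.
∂π/∂x_E = 143 − 4x_E − x_A = 0 ⇒ x_E = 35.75 − 0.25x_A.
Similarly x_A = 29.75 − 0.25x_E.
Substituting the second reaction function into the first: x_E = 35.75 − 0.25(29.75 − 0.25x_E), which gives 0.9375x_E = 28.3125 ⇒ x_E = 30.2.
Then x_A = 29.75 − 0.25·30.2 = 22.2.
P_E = 179 − 2·30.2 − 22.2 = 96.4.
Profit = (96.4 − 36)·30.2 = 1824.08.

1824.08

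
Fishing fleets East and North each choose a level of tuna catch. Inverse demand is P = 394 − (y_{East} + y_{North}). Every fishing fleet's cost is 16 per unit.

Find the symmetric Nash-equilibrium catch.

126

Fishing fleet East's profit: π = y_{East}(394 − (y_{East} + y_{North})) − 16y_{East}.
∂π/∂y_{East} = 378 − 2y_{East} − y_{North} = 0, so y_{East} = 189 − 0.5y_{North}.
Setting y_{East} = y_{North} in the reaction function: y_{East} = 189 − 0.5y_{East}, so y_{East} = 189 / 1.5 = 126.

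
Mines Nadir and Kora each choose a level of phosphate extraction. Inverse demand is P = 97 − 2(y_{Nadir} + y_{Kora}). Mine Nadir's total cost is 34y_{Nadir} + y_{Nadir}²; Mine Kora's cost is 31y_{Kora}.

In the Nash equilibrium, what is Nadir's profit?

Mine Nadir's profit: π = y_{Nadir}(97 − 2(y_{Nadir} + y_{Kora})) − 34y_{Nadir} − y_{Nadir}².
∂π/∂y_{Nadir} = 63 − 6y_{Nadir} − 2y_{Kora} = 0, so y_{Nadir} = 10.5 − (1/3)y_{Kora}.
For Kora: ∂π/∂y_{Kora} = 66 − 4y_{Kora} − 2y_{Nadir} = 0 ⇒ y_{Kora} = 16.5 − 0.5y_{Nadir}.
Plugging y_{Kora} into Nadir's best response: y_{Nadir} = 10.5 − (1/3)(16.5 − 0.5y_{Nadir}) ⇒ (5/6)y_{Nadir} = 5, so y_{Nadir} = 6.
Then y_{Kora} = 16.5 − 0.5·6 = 13.5.
Price P = 97 − 2·19.5 = 58.
Nadir's profit: (58 − 34)·6 − (6)² = 108.

108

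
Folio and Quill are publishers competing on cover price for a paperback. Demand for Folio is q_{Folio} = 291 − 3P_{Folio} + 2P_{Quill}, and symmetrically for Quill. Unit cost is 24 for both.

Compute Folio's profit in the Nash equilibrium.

Folio's profit: π = (P_{Folio} − 24)(291 − 3P_{Folio} + 2P_{Quill}).
∂π/∂P_{Folio} = 363 − 6P_{Folio} + 2P_{Quill} = 0 ⇒ P_{Folio} = 60.5 + (1/3)P_{Quill}.
The game is symmetric, so in equilibrium P_{Quill} = P_{Folio}: the reaction function gives (2/3)P_{Folio} = 60.5, hence P_{Folio} = 90.75.
q_{Folio} = 291 − 3·90.75 + 2·90.75 = 200.25.
Profit = (90.75 − 24)·200.25 = 13366.6875.

13366.6875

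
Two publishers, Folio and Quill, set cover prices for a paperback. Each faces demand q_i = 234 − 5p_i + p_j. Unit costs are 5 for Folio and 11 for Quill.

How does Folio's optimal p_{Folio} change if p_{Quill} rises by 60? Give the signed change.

Folio's profit: π = (p_{Folio} − 5)(234 − 5p_{Folio} + p_{Quill}).
∂π/∂p_{Folio} = 259 − 10p_{Folio} + p_{Quill} = 0 ⇒ p_{Folio} = 25.9 + 0.1p_{Quill}.
The reaction-function slope is 0.1, so a 60-unit rise in p_{Quill} moves p_{Folio} by 0.1 × 60 = 6. Folio's best response rises — the actions are strategic complements.

6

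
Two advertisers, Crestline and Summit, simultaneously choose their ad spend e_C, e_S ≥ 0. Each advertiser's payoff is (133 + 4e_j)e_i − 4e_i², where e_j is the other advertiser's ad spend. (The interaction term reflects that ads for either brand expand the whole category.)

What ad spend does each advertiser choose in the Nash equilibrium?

Crestline's payoff is (133 + 4e_S)e_C − 4e_C².
∂π/∂e_C = 133 + 4e_S − 8e_C = 0, so e_C = 16.625 + 0.5e_S.
By symmetry e_S = e_C; substituting into the reaction function, 0.5e_C = 16.625 and e_C = 33.25.

33.25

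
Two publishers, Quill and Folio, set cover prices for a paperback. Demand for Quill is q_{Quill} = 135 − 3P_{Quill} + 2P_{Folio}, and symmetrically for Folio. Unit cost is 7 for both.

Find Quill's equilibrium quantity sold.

96

Quill's profit: π = (P_{Quill} − 7)(135 − 3P_{Quill} + 2P_{Folio}).
∂π/∂P_{Quill} = 156 − 6P_{Quill} + 2P_{Folio} = 0 ⇒ P_{Quill} = 26 + (1/3)P_{Folio}.
Setting P_{Quill} = P_{Folio} in the reaction function: P_{Quill} = 26 + (1/3)P_{Quill}, so P_{Quill} = 26 / (2/3) = 39.
q_{Quill} = 135 − 3·39 + 2·39 = 96.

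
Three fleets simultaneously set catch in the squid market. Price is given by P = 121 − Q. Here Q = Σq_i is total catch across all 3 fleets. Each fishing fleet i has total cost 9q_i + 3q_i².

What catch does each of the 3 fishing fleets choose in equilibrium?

11.2

A representative fishing fleet's profit is π_i = q_i(121 − Q) − 9q_i − 3q_i², with Q = q_i + Σ_{j≠i} q_j.
First-order condition: 112 − 8q_i − Σ_{j≠i} q_j = 0.
In a symmetric equilibrium every fishing fleet chooses the same q, so Σ_{j≠i} q_j = 2q. The condition becomes 112 − 10q = 0, giving q = 112/10 = 11.2.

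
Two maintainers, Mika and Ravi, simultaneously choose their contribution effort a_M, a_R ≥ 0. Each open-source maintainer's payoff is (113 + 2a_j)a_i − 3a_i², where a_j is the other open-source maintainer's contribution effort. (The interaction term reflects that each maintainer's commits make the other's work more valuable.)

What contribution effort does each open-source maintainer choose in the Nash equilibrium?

28.25

Mika's payoff is (113 + 2a_R)a_M − 3a_M².
∂π/∂a_M = 113 + 2a_R − 6a_M = 0, so a_M = 113/6 + (1/3)a_R.
Setting a_M = a_R in the reaction function: a_M = 113/6 + (1/3)a_M, so a_M = (113/6) / (2/3) = 28.25.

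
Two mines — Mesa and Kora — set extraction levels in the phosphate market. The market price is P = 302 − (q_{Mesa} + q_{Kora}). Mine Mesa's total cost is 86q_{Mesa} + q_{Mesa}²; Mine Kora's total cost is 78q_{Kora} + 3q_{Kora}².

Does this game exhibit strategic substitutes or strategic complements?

Mine Mesa's profit: π = q_{Mesa}(302 − (q_{Mesa} + q_{Kora})) − 86q_{Mesa} − q_{Mesa}².
∂π/∂q_{Mesa} = 216 − 4q_{Mesa} − q_{Kora} = 0, so q_{Mesa} = 54 − 0.25q_{Kora}.
The best-response slope dq_{Mesa}/dq_{Kora} = −0.25 < 0: the reaction function is downward-sloping, so the choices are strategic substitutes.

strategic substitutes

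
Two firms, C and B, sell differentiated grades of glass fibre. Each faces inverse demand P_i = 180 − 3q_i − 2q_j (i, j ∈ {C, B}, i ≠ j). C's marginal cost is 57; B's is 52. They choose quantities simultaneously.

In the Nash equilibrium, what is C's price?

102.1875

Firm C's profit: π = q_C(180 − 3q_C − 2q_B) − 57q_C.
∂π/∂q_C = 123 − 6q_C − 2q_B = 0 ⇒ q_C = 20.5 − (1/3)q_B.
Similarly q_B = 64/3 − (1/3)q_C.
Plugging q_B into C's best response: q_C = 20.5 − (1/3)(64/3 − (1/3)q_C) ⇒ (8/9)q_C = 241/18, so q_C = 15.0625.
Then q_B = 64/3 − (1/3)·15.0625 = 16.3125.
P_C = 180 − 3·15.0625 − 2·16.3125 = 102.1875.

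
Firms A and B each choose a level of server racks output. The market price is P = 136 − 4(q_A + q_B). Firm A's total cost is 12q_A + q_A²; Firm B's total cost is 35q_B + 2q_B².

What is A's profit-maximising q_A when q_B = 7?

Firm A's profit: π = q_A(136 − 4(q_A + q_B)) − 12q_A − q_A².
∂π/∂q_A = 124 − 10q_A − 4q_B = 0, so q_A = 12.4 − 0.4q_B.
At q_B = 7: q_A = 12.4 − 0.4·7 = 9.6.

9.6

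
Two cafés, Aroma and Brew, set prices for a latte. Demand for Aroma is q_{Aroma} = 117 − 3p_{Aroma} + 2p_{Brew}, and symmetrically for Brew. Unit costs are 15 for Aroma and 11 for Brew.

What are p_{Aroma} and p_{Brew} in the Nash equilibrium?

39.75, 38.25

Aroma's profit: π = (p_{Aroma} − 15)(117 − 3p_{Aroma} + 2p_{Brew}).
∂π/∂p_{Aroma} = 162 − 6p_{Aroma} + 2p_{Brew} = 0 ⇒ p_{Aroma} = 27 + (1/3)p_{Brew}.
Similarly p_{Brew} = 25 + (1/3)p_{Aroma}.
Solving the two reaction functions simultaneously: (1 − (1/3)(1/3))p_{Aroma} = 27 + (1/3)·25, so (8/9)p_{Aroma} = 106/3 and p_{Aroma} = 39.75.
Then p_{Brew} = 25 + (1/3)·39.75 = 38.25.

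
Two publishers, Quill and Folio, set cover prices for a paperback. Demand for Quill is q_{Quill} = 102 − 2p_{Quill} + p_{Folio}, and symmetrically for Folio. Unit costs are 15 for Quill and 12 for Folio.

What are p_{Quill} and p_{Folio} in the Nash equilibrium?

Quill's profit: π = (p_{Quill} − 15)(102 − 2p_{Quill} + p_{Folio}).
∂π/∂p_{Quill} = 132 − 4p_{Quill} + p_{Folio} = 0 ⇒ p_{Quill} = 33 + 0.25p_{Folio}.
Similarly p_{Folio} = 31.5 + 0.25p_{Quill}.
Solving the two reaction functions simultaneously: (1 − (0.25)(0.25))p_{Quill} = 33 + 0.25·31.5, so 0.9375p_{Quill} = 40.875 and p_{Quill} = 43.6.
Then p_{Folio} = 31.5 + 0.25·43.6 = 42.4.

43.6, 42.4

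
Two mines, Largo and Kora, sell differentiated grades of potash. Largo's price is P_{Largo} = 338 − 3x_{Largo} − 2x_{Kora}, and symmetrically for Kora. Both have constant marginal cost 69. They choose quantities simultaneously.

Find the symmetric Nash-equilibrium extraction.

Mine Largo's profit: π = x_{Largo}(338 − 3x_{Largo} − 2x_{Kora}) − 69x_{Largo}.
∂π/∂x_{Largo} = 269 − 6x_{Largo} − 2x_{Kora} = 0 ⇒ x_{Largo} = 269/6 − (1/3)x_{Kora}.
By symmetry x_{Kora} = x_{Largo}; substituting into the reaction function, (4/3)x_{Largo} = 269/6 and x_{Largo} = 33.625.

33.625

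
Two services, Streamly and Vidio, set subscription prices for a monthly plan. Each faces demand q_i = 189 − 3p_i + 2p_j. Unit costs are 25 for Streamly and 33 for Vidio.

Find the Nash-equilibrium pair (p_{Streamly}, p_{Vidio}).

Streamly's profit: π = (p_{Streamly} − 25)(189 − 3p_{Streamly} + 2p_{Vidio}).
∂π/∂p_{Streamly} = 264 − 6p_{Streamly} + 2p_{Vidio} = 0 ⇒ p_{Streamly} = 44 + (1/3)p_{Vidio}.
Similarly p_{Vidio} = 48 + (1/3)p_{Streamly}.
Substituting the second reaction function into the first: p_{Streamly} = 44 + (1/3)(48 + (1/3)p_{Streamly}), which gives (8/9)p_{Streamly} = 60 ⇒ p_{Streamly} = 67.5.
Then p_{Vidio} = 48 + (1/3)·67.5 = 70.5.

67.5, 70.5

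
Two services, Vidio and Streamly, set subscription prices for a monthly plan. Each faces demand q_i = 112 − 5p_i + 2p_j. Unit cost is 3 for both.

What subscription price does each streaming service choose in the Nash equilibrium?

15.875

Vidio's profit: π = (p_{Vidio} − 3)(112 − 5p_{Vidio} + 2p_{Streamly}).
∂π/∂p_{Vidio} = 127 − 10p_{Vidio} + 2p_{Streamly} = 0 ⇒ p_{Vidio} = 12.7 + 0.2p_{Streamly}.
The game is symmetric, so in equilibrium p_{Streamly} = p_{Vidio}: the reaction function gives 0.8p_{Vidio} = 12.7, hence p_{Vidio} = 15.875.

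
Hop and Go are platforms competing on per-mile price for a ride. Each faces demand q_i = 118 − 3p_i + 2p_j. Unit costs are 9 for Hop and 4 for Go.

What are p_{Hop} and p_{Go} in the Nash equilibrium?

35.3125, 33.4375

Hop's profit: π = (p_{Hop} − 9)(118 − 3p_{Hop} + 2p_{Go}).
∂π/∂p_{Hop} = 145 − 6p_{Hop} + 2p_{Go} = 0 ⇒ p_{Hop} = 145/6 + (1/3)p_{Go}.
Similarly p_{Go} = 65/3 + (1/3)p_{Hop}.
Plugging p_{Go} into Hop's best response: p_{Hop} = 145/6 + (1/3)(65/3 + (1/3)p_{Hop}) ⇒ (8/9)p_{Hop} = 565/18, so p_{Hop} = 35.3125.
Then p_{Go} = 65/3 + (1/3)·35.3125 = 33.4375.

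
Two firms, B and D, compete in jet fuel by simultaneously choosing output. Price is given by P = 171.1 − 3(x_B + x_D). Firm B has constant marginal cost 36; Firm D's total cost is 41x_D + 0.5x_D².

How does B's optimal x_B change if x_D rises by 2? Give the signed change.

Firm B's profit: π = x_B(171.1 − 3(x_B + x_D)) − 36x_B.
∂π/∂x_B = 135.1 − 6x_B − 3x_D = 0, so x_B = 1351/60 − 0.5x_D.
The reaction-function slope is −0.5, so a 2-unit rise in x_D moves x_B by −0.5 × 2 = −1. B's best response falls — the actions are strategic substitutes.

-1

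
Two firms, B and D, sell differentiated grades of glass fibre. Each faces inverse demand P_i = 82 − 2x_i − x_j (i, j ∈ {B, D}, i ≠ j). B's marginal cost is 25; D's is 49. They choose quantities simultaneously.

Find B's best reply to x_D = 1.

14

Firm B's profit: π = x_B(82 − 2x_B − x_D) − 25x_B.
∂π/∂x_B = 57 − 4x_B − x_D = 0 ⇒ x_B = 14.25 − 0.25x_D.
At x_D = 1: x_B = 14.25 − 0.25·1 = 14.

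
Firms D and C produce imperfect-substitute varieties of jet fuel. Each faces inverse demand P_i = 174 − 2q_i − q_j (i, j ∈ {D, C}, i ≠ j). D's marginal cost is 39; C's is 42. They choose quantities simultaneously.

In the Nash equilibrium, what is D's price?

Firm D's profit: π = q_D(174 − 2q_D − q_C) − 39q_D.
∂π/∂q_D = 135 − 4q_D − q_C = 0 ⇒ q_D = 33.75 − 0.25q_C.
Similarly q_C = 33 − 0.25q_D.
Solving the two reaction functions simultaneously: (1 − (−0.25)(−0.25))q_D = 33.75 − 0.25·33, so 0.9375q_D = 25.5 and q_D = 27.2.
Then q_C = 33 − 0.25·27.2 = 26.2.
P_D = 174 − 2·27.2 − 26.2 = 93.4.

93.4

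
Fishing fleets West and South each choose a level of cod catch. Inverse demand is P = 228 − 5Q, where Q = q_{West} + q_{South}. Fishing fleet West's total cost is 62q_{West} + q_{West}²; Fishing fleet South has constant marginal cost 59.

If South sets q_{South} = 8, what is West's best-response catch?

10.5

Fishing fleet West's profit: π = q_{West}(228 − 5(q_{West} + q_{South})) − 62q_{West} − q_{West}².
∂π/∂q_{West} = 166 − 12q_{West} − 5q_{South} = 0, so q_{West} = 83/6 − (5/12)q_{South}.
At q_{South} = 8: q_{West} = 83/6 − (5/12)·8 = 10.5.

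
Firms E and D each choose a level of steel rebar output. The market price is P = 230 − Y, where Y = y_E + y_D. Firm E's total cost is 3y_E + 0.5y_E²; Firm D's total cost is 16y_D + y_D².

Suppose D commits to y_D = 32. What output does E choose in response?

65

Firm E's profit: π = y_E(230 − (y_E + y_D)) − 3y_E − 0.5y_E².
∂π/∂y_E = 227 − 3y_E − y_D = 0, so y_E = 227/3 − (1/3)y_D.
At y_D = 32: y_E = 227/3 − (1/3)·32 = 65.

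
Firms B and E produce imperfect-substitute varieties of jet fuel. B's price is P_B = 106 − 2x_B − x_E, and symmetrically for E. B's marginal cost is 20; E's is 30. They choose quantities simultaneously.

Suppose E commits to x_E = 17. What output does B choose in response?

17.25

Firm B's profit: π = x_B(106 − 2x_B − x_E) − 20x_B.
∂π/∂x_B = 86 − 4x_B − x_E = 0 ⇒ x_B = 21.5 − 0.25x_E.
At x_E = 17: x_B = 21.5 − 0.25·17 = 17.25.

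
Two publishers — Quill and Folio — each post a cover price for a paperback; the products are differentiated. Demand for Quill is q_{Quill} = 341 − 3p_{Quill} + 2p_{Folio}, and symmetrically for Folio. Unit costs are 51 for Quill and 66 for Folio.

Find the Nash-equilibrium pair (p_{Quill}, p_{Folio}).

Quill's profit: π = (p_{Quill} − 51)(341 − 3p_{Quill} + 2p_{Folio}).
∂π/∂p_{Quill} = 494 − 6p_{Quill} + 2p_{Folio} = 0 ⇒ p_{Quill} = 247/3 + (1/3)p_{Folio}.
Similarly p_{Folio} = 539/6 + (1/3)p_{Quill}.
Substituting the second reaction function into the first: p_{Quill} = 247/3 + (1/3)(539/6 + (1/3)p_{Quill}), which gives (8/9)p_{Quill} = 2021/18 ⇒ p_{Quill} = 126.3125.
Then p_{Folio} = 539/6 + (1/3)·126.3125 = 131.9375.

126.3125, 131.9375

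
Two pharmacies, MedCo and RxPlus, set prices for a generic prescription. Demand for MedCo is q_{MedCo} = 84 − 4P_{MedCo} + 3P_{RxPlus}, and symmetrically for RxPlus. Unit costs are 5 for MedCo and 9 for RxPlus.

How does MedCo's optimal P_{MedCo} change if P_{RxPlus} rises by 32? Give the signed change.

MedCo's profit: π = (P_{MedCo} − 5)(84 − 4P_{MedCo} + 3P_{RxPlus}).
∂π/∂P_{MedCo} = 104 − 8P_{MedCo} + 3P_{RxPlus} = 0 ⇒ P_{MedCo} = 13 + 0.375P_{RxPlus}.
The reaction-function slope is 0.375, so a 32-unit rise in P_{RxPlus} moves P_{MedCo} by 0.375 × 32 = 12. MedCo's best response rises — the actions are strategic complements.

12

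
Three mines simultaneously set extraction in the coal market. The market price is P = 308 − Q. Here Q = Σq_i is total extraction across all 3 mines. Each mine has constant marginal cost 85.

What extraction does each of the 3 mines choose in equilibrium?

A representative mine's profit is π_i = q_i(308 − Q) − 85q_i, with Q = q_i + Σ_{j≠i} q_j.
First-order condition: 223 − 2q_i − Σ_{j≠i} q_j = 0.
Imposing symmetry (q_j = q for all j) turns Σ_{j≠i} q_j into 2q, so 223 = 4q and q = 55.75.

55.75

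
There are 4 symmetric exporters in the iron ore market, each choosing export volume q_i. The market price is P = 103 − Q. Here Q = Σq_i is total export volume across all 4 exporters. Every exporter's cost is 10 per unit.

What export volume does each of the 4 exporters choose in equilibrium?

A representative exporter's profit is π_i = q_i(103 − Q) − 10q_i, with Q = q_i + Σ_{j≠i} q_j.
First-order condition: 93 − 2q_i − Σ_{j≠i} q_j = 0.
In a symmetric equilibrium every exporter chooses the same q, so Σ_{j≠i} q_j = 3q. The condition becomes 93 − 5q = 0, giving q = 93/5 = 18.6.

18.6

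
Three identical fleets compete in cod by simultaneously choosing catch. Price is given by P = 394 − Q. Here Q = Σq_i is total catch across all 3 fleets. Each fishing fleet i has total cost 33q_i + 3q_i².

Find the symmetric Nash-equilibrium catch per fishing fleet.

36.1

A representative fishing fleet's profit is π_i = q_i(394 − Q) − 33q_i − 3q_i², with Q = q_i + Σ_{j≠i} q_j.
First-order condition: 361 − 8q_i − Σ_{j≠i} q_j = 0.
In a symmetric equilibrium every fishing fleet chooses the same q, so Σ_{j≠i} q_j = 2q. The condition becomes 361 − 10q = 0, giving q = 361/10 = 36.1.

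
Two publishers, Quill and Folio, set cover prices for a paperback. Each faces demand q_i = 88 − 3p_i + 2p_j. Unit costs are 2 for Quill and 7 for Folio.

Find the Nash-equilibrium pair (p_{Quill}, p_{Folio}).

24.4375, 26.3125

Quill's profit: π = (p_{Quill} − 2)(88 − 3p_{Quill} + 2p_{Folio}).
∂π/∂p_{Quill} = 94 − 6p_{Quill} + 2p_{Folio} = 0 ⇒ p_{Quill} = 47/3 + (1/3)p_{Folio}.
Similarly p_{Folio} = 109/6 + (1/3)p_{Quill}.
Substituting the second reaction function into the first: p_{Quill} = 47/3 + (1/3)(109/6 + (1/3)p_{Quill}), which gives (8/9)p_{Quill} = 391/18 ⇒ p_{Quill} = 24.4375.
Then p_{Folio} = 109/6 + (1/3)·24.4375 = 26.3125.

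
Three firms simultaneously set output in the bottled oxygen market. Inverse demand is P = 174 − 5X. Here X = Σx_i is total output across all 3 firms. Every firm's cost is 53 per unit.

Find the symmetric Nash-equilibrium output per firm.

A representative firm's profit is π_i = x_i(174 − 5X) − 53x_i, with X = x_i + Σ_{j≠i} x_j.
First-order condition: 121 − 10x_i − 5Σ_{j≠i} x_j = 0.
Imposing symmetry (x_j = x for all j) turns Σ_{j≠i} x_j into 2x, so 121 = 20x and x = 6.05.

6.05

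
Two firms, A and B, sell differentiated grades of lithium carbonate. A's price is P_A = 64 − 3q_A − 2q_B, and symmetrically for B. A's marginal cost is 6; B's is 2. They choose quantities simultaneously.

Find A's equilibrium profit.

Firm A's profit: π = q_A(64 − 3q_A − 2q_B) − 6q_A.
∂π/∂q_A = 58 − 6q_A − 2q_B = 0 ⇒ q_A = 29/3 − (1/3)q_B.
Similarly q_B = 31/3 − (1/3)q_A.
Solving the two reaction functions simultaneously: (1 − (−1/3)(−1/3))q_A = 29/3 − (1/3)·(31/3), so (8/9)q_A = 56/9 and q_A = 7.
Then q_B = 31/3 − (1/3)·7 = 8.
P_A = 64 − 3·7 − 2·8 = 27.
Profit = (27 − 6)·7 = 147.

147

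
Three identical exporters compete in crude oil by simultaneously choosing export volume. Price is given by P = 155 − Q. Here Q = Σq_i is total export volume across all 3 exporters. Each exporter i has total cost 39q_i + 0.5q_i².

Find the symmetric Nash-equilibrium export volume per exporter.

A representative exporter's profit is π_i = q_i(155 − Q) − 39q_i − 0.5q_i², with Q = q_i + Σ_{j≠i} q_j.
First-order condition: 116 − 3q_i − Σ_{j≠i} q_j = 0.
Imposing symmetry (q_j = q for all j) turns Σ_{j≠i} q_j into 2q, so 116 = 5q and q = 23.2.

23.2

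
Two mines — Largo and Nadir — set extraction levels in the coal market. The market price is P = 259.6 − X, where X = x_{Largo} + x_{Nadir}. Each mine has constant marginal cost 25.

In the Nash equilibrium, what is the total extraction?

156.4

Mine Largo's profit: π = x_{Largo}(259.6 − (x_{Largo} + x_{Nadir})) − 25x_{Largo}.
∂π/∂x_{Largo} = 234.6 − 2x_{Largo} − x_{Nadir} = 0, so x_{Largo} = 117.3 − 0.5x_{Nadir}.
Setting x_{Largo} = x_{Nadir} in the reaction function: x_{Largo} = 117.3 − 0.5x_{Largo}, so x_{Largo} = 117.3 / 1.5 = 78.2.
Total extraction: 78.2 + 78.2 = 156.4.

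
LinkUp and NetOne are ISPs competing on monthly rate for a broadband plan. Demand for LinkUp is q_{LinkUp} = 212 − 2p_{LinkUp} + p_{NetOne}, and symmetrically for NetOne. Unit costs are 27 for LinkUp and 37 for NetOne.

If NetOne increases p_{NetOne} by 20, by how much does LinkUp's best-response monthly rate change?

5

LinkUp's profit: π = (p_{LinkUp} − 27)(212 − 2p_{LinkUp} + p_{NetOne}).
∂π/∂p_{LinkUp} = 266 − 4p_{LinkUp} + p_{NetOne} = 0 ⇒ p_{LinkUp} = 66.5 + 0.25p_{NetOne}.
The reaction-function slope is 0.25, so a 20-unit rise in p_{NetOne} moves p_{LinkUp} by 0.25 × 20 = 5. LinkUp's best response rises — the actions are strategic complements.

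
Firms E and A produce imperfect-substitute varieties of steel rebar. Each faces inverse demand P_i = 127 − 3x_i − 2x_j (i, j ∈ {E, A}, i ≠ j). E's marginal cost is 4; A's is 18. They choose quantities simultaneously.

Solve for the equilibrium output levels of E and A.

16.25, 12.75

Firm E's profit: π = x_E(127 − 3x_E − 2x_A) − 4x_E.
∂π/∂x_E = 123 − 6x_E − 2x_A = 0 ⇒ x_E = 20.5 − (1/3)x_A.
Similarly x_A = 109/6 − (1/3)x_E.
Substituting the second reaction function into the first: x_E = 20.5 − (1/3)(109/6 − (1/3)x_E), which gives (8/9)x_E = 130/9 ⇒ x_E = 16.25.
Then x_A = 109/6 − (1/3)·16.25 = 12.75.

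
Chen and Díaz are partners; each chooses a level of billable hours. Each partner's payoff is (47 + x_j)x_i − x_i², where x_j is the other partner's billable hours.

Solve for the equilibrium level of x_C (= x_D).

Chen's payoff is (47 + x_D)x_C − x_C².
∂π/∂x_C = 47 + x_D − 2x_C = 0, so x_C = 23.5 + 0.5x_D.
The game is symmetric, so in equilibrium x_D = x_C: the reaction function gives 0.5x_C = 23.5, hence x_C = 47.

47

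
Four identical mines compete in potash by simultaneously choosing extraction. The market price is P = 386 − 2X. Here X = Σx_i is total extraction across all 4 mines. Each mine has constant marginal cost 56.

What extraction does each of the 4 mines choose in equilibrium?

33

A representative mine's profit is π_i = x_i(386 − 2X) − 56x_i, with X = x_i + Σ_{j≠i} x_j.
First-order condition: 330 − 4x_i − 2Σ_{j≠i} x_j = 0.
With identical mines, set every x_j = x: then 330 − 4x − 6x = 0, i.e. x = 330/10 = 33.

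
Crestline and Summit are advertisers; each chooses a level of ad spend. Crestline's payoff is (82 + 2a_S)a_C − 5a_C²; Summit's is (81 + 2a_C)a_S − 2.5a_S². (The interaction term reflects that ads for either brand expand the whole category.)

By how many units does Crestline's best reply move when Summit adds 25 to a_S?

Expanding Crestline's payoff: 82a_C + 2a_Sa_C − 5a_C².
∂π/∂a_C = 82 + 2a_S − 10a_C = 0, so a_C = 8.2 + 0.2a_S.
The reaction-function slope is 0.2, so a 25-unit rise in a_S moves a_C by 0.2 × 25 = 5. Crestline's best response rises — the actions are strategic complements.

5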